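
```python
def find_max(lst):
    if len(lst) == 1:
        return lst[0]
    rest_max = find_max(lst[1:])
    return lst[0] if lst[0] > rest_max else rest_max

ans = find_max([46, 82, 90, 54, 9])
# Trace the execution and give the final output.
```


find_max([46, 82, 90, 54, 9])
= compare 46 with find_max([82, 90, 54, 9])
= compare 82 with find_max([90, 54, 9])
= compare 90 with find_max([54, 9])
= compare 54 with find_max([9])
Base: find_max([9]) = 9
compare 54 with 9: max = 54
compare 90 with 54: max = 90
compare 82 with 90: max = 90
compare 46 with 90: max = 90
= 90


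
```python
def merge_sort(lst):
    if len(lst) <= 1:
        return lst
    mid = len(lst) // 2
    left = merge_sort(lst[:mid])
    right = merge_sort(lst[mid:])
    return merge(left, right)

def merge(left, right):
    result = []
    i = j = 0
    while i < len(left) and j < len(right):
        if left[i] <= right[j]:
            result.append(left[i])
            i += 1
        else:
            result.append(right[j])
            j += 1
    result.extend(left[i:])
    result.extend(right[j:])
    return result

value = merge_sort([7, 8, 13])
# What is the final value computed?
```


merge_sort([7, 8, 13])
Split into [7] and [8, 13]
Left sorted: [7]
Right sorted: [8, 13]
Merge [7] and [8, 13]
= [7, 8, 13]


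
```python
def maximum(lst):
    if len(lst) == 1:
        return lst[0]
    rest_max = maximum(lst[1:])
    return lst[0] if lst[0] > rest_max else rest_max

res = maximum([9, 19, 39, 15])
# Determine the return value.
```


maximum([9, 19, 39, 15])
= compare 9 with maximum([19, 39, 15])
= compare 19 with maximum([39, 15])
= compare 39 with maximum([15])
Base: maximum([15]) = 15
compare 39 with 15: max = 39
compare 19 with 39: max = 39
compare 9 with 39: max = 39
= 39


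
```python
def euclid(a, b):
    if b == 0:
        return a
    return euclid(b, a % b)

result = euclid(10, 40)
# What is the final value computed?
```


euclid(10, 40)
= euclid(40, 10 % 40) = euclid(40, 10)
= euclid(10, 40 % 10) = euclid(10, 0)
b == 0, return a = 10


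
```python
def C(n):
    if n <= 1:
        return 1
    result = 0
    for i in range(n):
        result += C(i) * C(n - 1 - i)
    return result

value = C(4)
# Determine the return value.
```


C(4)
= sum of C(i) * C(4-1-i) for i in 0..3
First compute sub-values bottom-up:
  C(0) = 1, C(1) = 1
  C(2) = 1*1 + 1*1 = 2
  C(3) = 1*2 + 1*1 + 2*1 = 5
Now C(4):
  C(0)*C(3) = 1*5 = 5
  C(1)*C(2) = 1*2 = 2
  C(2)*C(1) = 2*1 = 2
  C(3)*C(0) = 5*1 = 5
= 5 + 2 + 2 + 5
= 14


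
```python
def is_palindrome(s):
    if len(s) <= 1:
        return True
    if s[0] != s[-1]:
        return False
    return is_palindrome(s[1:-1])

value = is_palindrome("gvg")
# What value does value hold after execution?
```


is_palindrome("gvg")
"gvg": s[0]='g' == s[-1]='g' -> is_palindrome("v")
"v": len <= 1 -> True
= True


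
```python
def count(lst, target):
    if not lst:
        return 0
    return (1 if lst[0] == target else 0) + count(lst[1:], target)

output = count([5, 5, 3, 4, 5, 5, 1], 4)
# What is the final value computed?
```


count([5, 5, 3, 4, 5, 5, 1], 4)
lst[0]=5 != 4: 0 + count([5, 3, 4, 5, 5, 1], 4)
lst[0]=5 != 4: 0 + count([3, 4, 5, 5, 1], 4)
lst[0]=3 != 4: 0 + count([4, 5, 5, 1], 4)
lst[0]=4 == 4: 1 + count([5, 5, 1], 4)
lst[0]=5 != 4: 0 + count([5, 1], 4)
lst[0]=5 != 4: 0 + count([1], 4)
lst[0]=1 != 4: 0 + count([], 4)
= 1


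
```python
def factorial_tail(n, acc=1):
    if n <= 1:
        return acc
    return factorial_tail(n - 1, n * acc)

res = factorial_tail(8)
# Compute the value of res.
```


factorial_tail(8, 1)
= factorial_tail(7, 8 * 1) = factorial_tail(7, 8)
= factorial_tail(6, 7 * 8) = factorial_tail(6, 56)
= factorial_tail(5, 6 * 56) = factorial_tail(5, 336)
= factorial_tail(4, 5 * 336) = factorial_tail(4, 1680)
= factorial_tail(3, 4 * 1680) = factorial_tail(3, 6720)
= factorial_tail(2, 3 * 6720) = factorial_tail(2, 20160)
= factorial_tail(1, 2 * 20160) = factorial_tail(1, 40320)
n <= 1, return acc = 40320


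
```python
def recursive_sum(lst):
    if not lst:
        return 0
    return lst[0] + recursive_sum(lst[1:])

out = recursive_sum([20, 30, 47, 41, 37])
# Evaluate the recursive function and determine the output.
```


recursive_sum([20, 30, 47, 41, 37])
= 20 + recursive_sum([30, 47, 41, 37])
= 20 + 30 + recursive_sum([47, 41, 37])
= 20 + 30 + 47 + recursive_sum([41, 37])
= 20 + 30 + 47 + 41 + recursive_sum([37])
= 20 + 30 + 47 + 41 + 37 + recursive_sum([])
= 20 + 30 + 47 + 41 + 37 + 0
= 175


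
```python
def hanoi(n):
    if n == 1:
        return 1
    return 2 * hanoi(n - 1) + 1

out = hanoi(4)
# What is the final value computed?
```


hanoi(4)
= 2 * hanoi(3) + 1
= 2 * (2 * hanoi(2) + 1) + 1
= 2 * (2 * (2 * hanoi(1) + 1) + 1) + 1
Now compute bottom-up:
hanoi(1) = 1
hanoi(2) = 2 * 1 + 1 = 3
hanoi(3) = 2 * 3 + 1 = 7
hanoi(4) = 2 * 7 + 1 = 15
= 15


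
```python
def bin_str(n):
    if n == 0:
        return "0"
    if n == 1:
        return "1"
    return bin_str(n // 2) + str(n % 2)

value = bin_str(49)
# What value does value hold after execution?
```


bin_str(49)
= bin_str(24) + "1"
= bin_str(12) + "0" + "1"
= bin_str(6) + "0" + "0" + "1"
= bin_str(3) + "0" + "0" + "0" + "1"
= bin_str(1) + "1" + "0" + "0" + "0" + "1"
= "1" + "1" + "0" + "0" + "0" + "1"
= "110001"


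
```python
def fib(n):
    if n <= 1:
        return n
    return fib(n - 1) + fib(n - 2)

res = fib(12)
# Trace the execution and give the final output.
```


fib(12)
= fib(11) + fib(10)
= (fib(10) + fib(9)) + fib(10)
Computing bottom-up: fib(0)=0, fib(1)=1, fib(2)=1, fib(3)=2, fib(4)=3, fib(5)=5, fib(6)=8, fib(7)=13, fib(8)=21, fib(9)=34, fib(10)=55, fib(11)=89, fib(12)=144
= 144


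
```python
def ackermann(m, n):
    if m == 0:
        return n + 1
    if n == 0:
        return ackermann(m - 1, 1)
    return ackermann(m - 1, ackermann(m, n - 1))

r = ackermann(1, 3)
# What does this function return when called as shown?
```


ackermann(1, 3)
= ackermann(0, ackermann(1, 2))
First compute ackermann(1, 2) = 4
= ackermann(0, 4)
= 5


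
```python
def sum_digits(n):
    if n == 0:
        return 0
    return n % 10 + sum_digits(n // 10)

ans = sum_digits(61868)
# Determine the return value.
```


sum_digits(61868)
= 8 + sum_digits(6186)
= 8 + 6 + sum_digits(618)
= 8 + 6 + 8 + sum_digits(61)
= 8 + 6 + 8 + 1 + sum_digits(6)
= 8 + 6 + 8 + 1 + 6 + sum_digits(0)
= 8 + 6 + 8 + 1 + 6 + 0
= 29


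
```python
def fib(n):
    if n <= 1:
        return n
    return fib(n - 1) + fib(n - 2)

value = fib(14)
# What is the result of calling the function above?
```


fib(14)
= fib(13) + fib(12)
= (fib(12) + fib(11)) + fib(12)
Computing bottom-up: fib(0)=0, fib(1)=1, fib(2)=1, fib(3)=2, fib(4)=3, fib(5)=5, fib(6)=8, fib(7)=13, fib(8)=21, fib(9)=34, fib(10)=55, fib(11)=89, fib(12)=144, fib(13)=233, fib(14)=377
= 377


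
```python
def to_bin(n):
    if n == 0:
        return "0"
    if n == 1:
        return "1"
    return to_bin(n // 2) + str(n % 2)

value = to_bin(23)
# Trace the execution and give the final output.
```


to_bin(23)
= to_bin(11) + "1"
= to_bin(5) + "1" + "1"
= to_bin(2) + "1" + "1" + "1"
= to_bin(1) + "0" + "1" + "1" + "1"
= "1" + "0" + "1" + "1" + "1"
= "10111"


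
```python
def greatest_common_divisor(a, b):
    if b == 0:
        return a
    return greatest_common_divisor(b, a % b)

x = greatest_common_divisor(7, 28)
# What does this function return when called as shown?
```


greatest_common_divisor(7, 28)
= greatest_common_divisor(28, 7 % 28) = greatest_common_divisor(28, 7)
= greatest_common_divisor(7, 28 % 7) = greatest_common_divisor(7, 0)
b == 0, return a = 7


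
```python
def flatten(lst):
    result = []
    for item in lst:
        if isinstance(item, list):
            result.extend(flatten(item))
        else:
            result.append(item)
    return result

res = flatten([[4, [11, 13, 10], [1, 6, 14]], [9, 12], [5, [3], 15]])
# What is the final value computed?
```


flatten([[4, [11, 13, 10], [1, 6, 14]], [9, 12], [5, [3], 15]])
Processing each element:
  [4, [11, 13, 10], [1, 6, 14]] is a list -> flatten recursively -> [4, 11, 13, 10, 1, 6, 14]
  [9, 12] is a list -> flatten recursively -> [9, 12]
  [5, [3], 15] is a list -> flatten recursively -> [5, 3, 15]
= [4, 11, 13, 10, 1, 6, 14, 9, 12, 5, 3, 15]


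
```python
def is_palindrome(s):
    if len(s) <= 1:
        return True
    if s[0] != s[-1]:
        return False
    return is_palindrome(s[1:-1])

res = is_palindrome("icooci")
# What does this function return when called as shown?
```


is_palindrome("icooci")
"icooci": s[0]='i' == s[-1]='i' -> is_palindrome("cooc")
"cooc": s[0]='c' == s[-1]='c' -> is_palindrome("oo")
"oo": s[0]='o' == s[-1]='o' -> is_palindrome("")
"": len <= 1 -> True
= True


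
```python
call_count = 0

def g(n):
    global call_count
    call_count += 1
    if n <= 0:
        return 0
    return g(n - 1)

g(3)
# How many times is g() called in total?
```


g(3) calls g(2) calls ... calls g(0)
Total calls: 3 + 1 (for base case) = 4


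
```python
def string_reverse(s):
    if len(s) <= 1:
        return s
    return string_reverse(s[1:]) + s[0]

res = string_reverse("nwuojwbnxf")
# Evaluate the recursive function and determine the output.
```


string_reverse("nwuojwbnxf")
= string_reverse("wuojwbnxf") + "n"
= string_reverse("uojwbnxf") + "w" + "n"
= string_reverse("ojwbnxf") + "u" + "w" + "n"
= string_reverse("jwbnxf") + "o" + "u" + "w" + "n"
= string_reverse("wbnxf") + "j" + "o" + "u" + "w" + "n"
= string_reverse("bnxf") + "w" + "j" + "o" + "u" + "w" + "n"
= string_reverse("nxf") + "b" + "w" + "j" + "o" + "u" + "w" + "n"
= string_reverse("xf") + "n" + "b" + "w" + "j" + "o" + "u" + "w" + "n"
= string_reverse("f") + "x" + "n" + "b" + "w" + "j" + "o" + "u" + "w" + "n"
= "f" + "x" + "n" + "b" + "w" + "j" + "o" + "u" + "w" + "n"
= "fxnbwjouwn"


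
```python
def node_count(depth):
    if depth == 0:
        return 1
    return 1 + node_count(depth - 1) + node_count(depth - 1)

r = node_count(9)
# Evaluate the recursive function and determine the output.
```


node_count(9)
= 1 + node_count(8) + node_count(8)
= 1 + 2 * node_count(8)
node_count(k) = 2^(k+1) - 1
node_count(0) = 1
node_count(1) = 3
node_count(2) = 7
node_count(3) = 15
node_count(4) = 31
node_count(9) = 2^10 - 1 = 1023


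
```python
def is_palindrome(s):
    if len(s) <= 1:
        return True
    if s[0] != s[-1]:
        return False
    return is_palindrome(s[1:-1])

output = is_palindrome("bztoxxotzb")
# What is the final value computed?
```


is_palindrome("bztoxxotzb")
"bztoxxotzb": s[0]='b' == s[-1]='b' -> is_palindrome("ztoxxotz")
"ztoxxotz": s[0]='z' == s[-1]='z' -> is_palindrome("toxxot")
"toxxot": s[0]='t' == s[-1]='t' -> is_palindrome("oxxo")
"oxxo": s[0]='o' == s[-1]='o' -> is_palindrome("xx")
"xx": s[0]='x' == s[-1]='x' -> is_palindrome("")
"": len <= 1 -> True
= True


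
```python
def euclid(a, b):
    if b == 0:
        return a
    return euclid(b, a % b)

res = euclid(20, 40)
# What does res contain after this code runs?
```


euclid(20, 40)
= euclid(40, 20 % 40) = euclid(40, 20)
= euclid(20, 40 % 20) = euclid(20, 0)
b == 0, return a = 20


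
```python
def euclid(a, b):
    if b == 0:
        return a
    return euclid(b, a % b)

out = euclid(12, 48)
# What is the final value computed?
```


euclid(12, 48)
= euclid(48, 12 % 48) = euclid(48, 12)
= euclid(12, 48 % 12) = euclid(12, 0)
b == 0, return a = 12


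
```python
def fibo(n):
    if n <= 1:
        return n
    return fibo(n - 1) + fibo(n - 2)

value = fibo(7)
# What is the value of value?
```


fibo(7)
= fibo(6) + fibo(5)
= (fibo(5) + fibo(4)) + fibo(5)
Computing bottom-up: fibo(0)=0, fibo(1)=1, fibo(2)=1, fibo(3)=2, fibo(4)=3, fibo(5)=5, fibo(6)=8, fibo(7)=13
= 13


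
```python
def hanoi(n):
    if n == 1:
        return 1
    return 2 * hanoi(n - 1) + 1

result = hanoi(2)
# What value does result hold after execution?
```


hanoi(2)
= 2 * hanoi(1) + 1
Now compute bottom-up:
hanoi(1) = 1
hanoi(2) = 2 * 1 + 1 = 3
= 3


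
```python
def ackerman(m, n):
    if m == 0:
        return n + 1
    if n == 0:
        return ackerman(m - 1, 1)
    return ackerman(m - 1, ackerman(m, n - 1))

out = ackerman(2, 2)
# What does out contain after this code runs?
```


ackerman(2, 2)
= ackerman(1, ackerman(2, 1))
First compute ackerman(2, 1) = 5
= ackerman(1, 5)
= 7


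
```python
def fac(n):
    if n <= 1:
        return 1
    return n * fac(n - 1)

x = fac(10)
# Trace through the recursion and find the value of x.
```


fac(10)
= 10 * fac(9)
= 10 * 9 * fac(8)
= 10 * 9 * 8 * fac(7)
= 10 * 9 * 8 * 7 * fac(6)
= 10 * 9 * 8 * 7 * 6 * fac(5)
= 10 * 9 * 8 * 7 * 6 * 5 * fac(4)
= 10 * 9 * 8 * 7 * 6 * 5 * 4 * fac(3)
= 10 * 9 * 8 * 7 * 6 * 5 * 4 * 3 * fac(2)
= 10 * 9 * 8 * 7 * 6 * 5 * 4 * 3 * 2 * fac(1)
= 10 * 9 * 8 * 7 * 6 * 5 * 4 * 3 * 2 * 1
= 3628800


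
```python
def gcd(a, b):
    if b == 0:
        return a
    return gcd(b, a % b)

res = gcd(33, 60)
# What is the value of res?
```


gcd(33, 60)
= gcd(60, 33 % 60) = gcd(60, 33)
= gcd(33, 60 % 33) = gcd(33, 27)
= gcd(27, 33 % 27) = gcd(27, 6)
= gcd(6, 27 % 6) = gcd(6, 3)
= gcd(3, 6 % 3) = gcd(3, 0)
b == 0, return a = 3


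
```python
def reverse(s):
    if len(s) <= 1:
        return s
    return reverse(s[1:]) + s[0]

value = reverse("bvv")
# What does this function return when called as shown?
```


reverse("bvv")
= reverse("vv") + "b"
= reverse("v") + "v" + "b"
= "v" + "v" + "b"
= "vvb"


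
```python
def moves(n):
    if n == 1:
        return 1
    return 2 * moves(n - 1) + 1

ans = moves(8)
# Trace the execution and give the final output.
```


moves(8)
= 2 * moves(7) + 1
= 2 * (2 * moves(6) + 1) + 1
= 2 * (2 * (2 * moves(5) + 1) + 1) + 1
= 2 * (2 * (2 * (2 * moves(4) + 1) + 1) + 1) + 1
= 2 * (2 * (2 * (2 * (2 * moves(3) + 1) + 1) + 1) + 1) + 1
= 2 * (2 * (2 * (2 * (2 * (2 * moves(2) + 1) + 1) + 1) + 1) + 1) + 1
= 2 * (2 * (2 * (2 * (2 * (2 * (2 * moves(1) + 1) + 1) + 1) + 1) + 1) + 1) + 1
Now compute bottom-up:
moves(1) = 1
moves(2) = 2 * 1 + 1 = 3
moves(3) = 2 * 3 + 1 = 7
moves(4) = 2 * 7 + 1 = 15
moves(5) = 2 * 15 + 1 = 31
moves(6) = 2 * 31 + 1 = 63
moves(7) = 2 * 63 + 1 = 127
moves(8) = 2 * 127 + 1 = 255
= 255


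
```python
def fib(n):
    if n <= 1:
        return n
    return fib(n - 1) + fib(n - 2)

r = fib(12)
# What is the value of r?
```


fib(12)
= fib(11) + fib(10)
= (fib(10) + fib(9)) + fib(10)
Computing bottom-up: fib(0)=0, fib(1)=1, fib(2)=1, fib(3)=2, fib(4)=3, fib(5)=5, fib(6)=8, fib(7)=13, fib(8)=21, fib(9)=34, fib(10)=55, fib(11)=89, fib(12)=144
= 144


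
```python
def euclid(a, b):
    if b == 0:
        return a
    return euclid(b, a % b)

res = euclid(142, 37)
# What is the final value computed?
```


euclid(142, 37)
= euclid(37, 142 % 37) = euclid(37, 31)
= euclid(31, 37 % 31) = euclid(31, 6)
= euclid(6, 31 % 6) = euclid(6, 1)
= euclid(1, 6 % 1) = euclid(1, 0)
b == 0, return a = 1


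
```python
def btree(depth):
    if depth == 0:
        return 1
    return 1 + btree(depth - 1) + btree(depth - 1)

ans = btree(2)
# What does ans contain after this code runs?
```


btree(2)
= 1 + btree(1) + btree(1)
= 1 + 2 * btree(1)
btree(k) = 2^(k+1) - 1
btree(0) = 1
btree(1) = 3
btree(2) = 7
btree(2) = 2^3 - 1 = 7


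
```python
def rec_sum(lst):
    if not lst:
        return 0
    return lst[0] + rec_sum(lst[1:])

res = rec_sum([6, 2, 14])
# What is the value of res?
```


rec_sum([6, 2, 14])
= 6 + rec_sum([2, 14])
= 6 + 2 + rec_sum([14])
= 6 + 2 + 14 + rec_sum([])
= 6 + 2 + 14 + 0
= 22


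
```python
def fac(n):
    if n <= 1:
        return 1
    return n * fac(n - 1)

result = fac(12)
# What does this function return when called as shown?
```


fac(12)
= 12 * fac(11)
= 12 * 11 * fac(10)
= 12 * 11 * 10 * fac(9)
= 12 * 11 * 10 * 9 * fac(8)
= 12 * 11 * 10 * 9 * 8 * fac(7)
= 12 * 11 * 10 * 9 * 8 * 7 * fac(6)
= 12 * 11 * 10 * 9 * 8 * 7 * 6 * fac(5)
= 12 * 11 * 10 * 9 * 8 * 7 * 6 * 5 * fac(4)
= 12 * 11 * 10 * 9 * 8 * 7 * 6 * 5 * 4 * fac(3)
= 12 * 11 * 10 * 9 * 8 * 7 * 6 * 5 * 4 * 3 * fac(2)
= 12 * 11 * 10 * 9 * 8 * 7 * 6 * 5 * 4 * 3 * 2 * fac(1)
= 12 * 11 * 10 * 9 * 8 * 7 * 6 * 5 * 4 * 3 * 2 * 1
= 479001600


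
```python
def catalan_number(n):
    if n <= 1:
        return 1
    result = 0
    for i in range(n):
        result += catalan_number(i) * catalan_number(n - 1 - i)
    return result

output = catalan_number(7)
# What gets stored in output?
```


catalan_number(7)
= sum of catalan_number(i) * catalan_number(7-1-i) for i in 0..6
First compute sub-values bottom-up:
  catalan_number(0) = 1, catalan_number(1) = 1
  catalan_number(2) = 1*1 + 1*1 = 2
  catalan_number(3) = 1*2 + 1*1 + 2*1 = 5
  catalan_number(4) = 1*5 + 1*2 + 2*1 + 5*1 = 14
  catalan_number(5) = 1*14 + 1*5 + 2*2 + 5*1 + 14*1 = 42
  catalan_number(6) = 1*42 + 1*14 + 2*5 + 5*2 + 14*1 + 42*1 = 132
Now catalan_number(7):
  catalan_number(0)*catalan_number(6) = 1*132 = 132
  catalan_number(1)*catalan_number(5) = 1*42 = 42
  catalan_number(2)*catalan_number(4) = 2*14 = 28
  catalan_number(3)*catalan_number(3) = 5*5 = 25
  catalan_number(4)*catalan_number(2) = 14*2 = 28
  catalan_number(5)*catalan_number(1) = 42*1 = 42
  catalan_number(6)*catalan_number(0) = 132*1 = 132
= 132 + 42 + 28 + 25 + 28 + 42 + 132
= 429


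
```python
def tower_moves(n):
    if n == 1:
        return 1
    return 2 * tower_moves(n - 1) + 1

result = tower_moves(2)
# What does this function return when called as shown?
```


tower_moves(2)
= 2 * tower_moves(1) + 1
Now compute bottom-up:
tower_moves(1) = 1
tower_moves(2) = 2 * 1 + 1 = 3
= 3


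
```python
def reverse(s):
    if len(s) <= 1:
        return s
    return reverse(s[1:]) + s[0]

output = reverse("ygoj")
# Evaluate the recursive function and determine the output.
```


reverse("ygoj")
= reverse("goj") + "y"
= reverse("oj") + "g" + "y"
= reverse("j") + "o" + "g" + "y"
= "j" + "o" + "g" + "y"
= "jogy"


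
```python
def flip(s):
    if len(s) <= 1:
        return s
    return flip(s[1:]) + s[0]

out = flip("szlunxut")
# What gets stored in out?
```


flip("szlunxut")
= flip("zlunxut") + "s"
= flip("lunxut") + "z" + "s"
= flip("unxut") + "l" + "z" + "s"
= flip("nxut") + "u" + "l" + "z" + "s"
= flip("xut") + "n" + "u" + "l" + "z" + "s"
= flip("ut") + "x" + "n" + "u" + "l" + "z" + "s"
= flip("t") + "u" + "x" + "n" + "u" + "l" + "z" + "s"
= "t" + "u" + "x" + "n" + "u" + "l" + "z" + "s"
= "tuxnulzs"


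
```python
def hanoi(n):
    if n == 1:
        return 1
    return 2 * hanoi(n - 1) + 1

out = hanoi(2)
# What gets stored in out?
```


hanoi(2)
= 2 * hanoi(1) + 1
Now compute bottom-up:
hanoi(1) = 1
hanoi(2) = 2 * 1 + 1 = 3
= 3


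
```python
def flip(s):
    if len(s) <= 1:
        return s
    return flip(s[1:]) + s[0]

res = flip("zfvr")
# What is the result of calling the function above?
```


flip("zfvr")
= flip("fvr") + "z"
= flip("vr") + "f" + "z"
= flip("r") + "v" + "f" + "z"
= "r" + "v" + "f" + "z"
= "rvfz"


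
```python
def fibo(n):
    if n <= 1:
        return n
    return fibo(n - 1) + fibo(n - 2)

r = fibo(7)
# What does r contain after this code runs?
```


fibo(7)
= fibo(6) + fibo(5)
= (fibo(5) + fibo(4)) + fibo(5)
Computing bottom-up: fibo(0)=0, fibo(1)=1, fibo(2)=1, fibo(3)=2, fibo(4)=3, fibo(5)=5, fibo(6)=8, fibo(7)=13
= 13


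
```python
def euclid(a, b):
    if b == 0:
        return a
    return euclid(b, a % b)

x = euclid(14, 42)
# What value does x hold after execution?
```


euclid(14, 42)
= euclid(42, 14 % 42) = euclid(42, 14)
= euclid(14, 42 % 14) = euclid(14, 0)
b == 0, return a = 14


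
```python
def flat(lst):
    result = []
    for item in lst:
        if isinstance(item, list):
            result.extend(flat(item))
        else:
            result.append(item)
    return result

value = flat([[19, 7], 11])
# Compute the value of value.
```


flat([[19, 7], 11])
Processing each element:
  [19, 7] is a list -> flat recursively -> [19, 7]
  11 is not a list -> append 11
= [19, 7, 11]


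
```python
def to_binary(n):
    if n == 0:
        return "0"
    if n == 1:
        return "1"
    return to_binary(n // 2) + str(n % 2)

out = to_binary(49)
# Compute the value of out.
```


to_binary(49)
= to_binary(24) + "1"
= to_binary(12) + "0" + "1"
= to_binary(6) + "0" + "0" + "1"
= to_binary(3) + "0" + "0" + "0" + "1"
= to_binary(1) + "1" + "0" + "0" + "0" + "1"
= "1" + "1" + "0" + "0" + "0" + "1"
= "110001"


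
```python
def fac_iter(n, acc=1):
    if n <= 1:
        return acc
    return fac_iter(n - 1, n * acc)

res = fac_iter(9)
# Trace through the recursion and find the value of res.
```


fac_iter(9, 1)
= fac_iter(8, 9 * 1) = fac_iter(8, 9)
= fac_iter(7, 8 * 9) = fac_iter(7, 72)
= fac_iter(6, 7 * 72) = fac_iter(6, 504)
= fac_iter(5, 6 * 504) = fac_iter(5, 3024)
= fac_iter(4, 5 * 3024) = fac_iter(4, 15120)
= fac_iter(3, 4 * 15120) = fac_iter(3, 60480)
= fac_iter(2, 3 * 60480) = fac_iter(2, 181440)
= fac_iter(1, 2 * 181440) = fac_iter(1, 362880)
n <= 1, return acc = 362880


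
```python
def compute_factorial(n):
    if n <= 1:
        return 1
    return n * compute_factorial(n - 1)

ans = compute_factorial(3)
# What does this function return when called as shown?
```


compute_factorial(3)
= 3 * compute_factorial(2)
= 3 * 2 * compute_factorial(1)
= 3 * 2 * 1
= 6


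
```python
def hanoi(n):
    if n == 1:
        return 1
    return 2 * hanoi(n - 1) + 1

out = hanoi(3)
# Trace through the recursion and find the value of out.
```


hanoi(3)
= 2 * hanoi(2) + 1
= 2 * (2 * hanoi(1) + 1) + 1
Now compute bottom-up:
hanoi(1) = 1
hanoi(2) = 2 * 1 + 1 = 3
hanoi(3) = 2 * 3 + 1 = 7
= 7


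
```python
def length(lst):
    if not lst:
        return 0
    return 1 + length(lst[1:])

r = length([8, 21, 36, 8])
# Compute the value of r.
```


length([8, 21, 36, 8])
= 1 + length([21, 36, 8])
= 1 + 1 + length([36, 8])
= 1 + 1 + 1 + length([8])
= 1 + 1 + 1 + 1 + length([])
= 1 + 1 + 1 + 1 + 0
= 4


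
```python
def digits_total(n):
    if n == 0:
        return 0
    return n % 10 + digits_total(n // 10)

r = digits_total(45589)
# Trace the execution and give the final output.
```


digits_total(45589)
= 9 + digits_total(4558)
= 9 + 8 + digits_total(455)
= 9 + 8 + 5 + digits_total(45)
= 9 + 8 + 5 + 5 + digits_total(4)
= 9 + 8 + 5 + 5 + 4 + digits_total(0)
= 9 + 8 + 5 + 5 + 4 + 0
= 31


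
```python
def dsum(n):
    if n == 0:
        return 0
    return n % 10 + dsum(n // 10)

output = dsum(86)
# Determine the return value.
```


dsum(86)
= 6 + dsum(8)
= 6 + 8 + dsum(0)
= 6 + 8 + 0
= 14


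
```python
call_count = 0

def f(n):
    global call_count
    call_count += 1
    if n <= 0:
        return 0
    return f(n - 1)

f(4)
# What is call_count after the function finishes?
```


f(4) calls f(3) calls ... calls f(0)
Total calls: 4 + 1 (for base case) = 5


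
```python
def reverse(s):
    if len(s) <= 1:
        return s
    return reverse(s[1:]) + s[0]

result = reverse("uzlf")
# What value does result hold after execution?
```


reverse("uzlf")
= reverse("zlf") + "u"
= reverse("lf") + "z" + "u"
= reverse("f") + "l" + "z" + "u"
= "f" + "l" + "z" + "u"
= "flzu"


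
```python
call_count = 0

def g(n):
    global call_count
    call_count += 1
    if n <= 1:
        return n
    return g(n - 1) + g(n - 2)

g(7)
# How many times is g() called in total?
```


g(7) calls g(6) and g(5); each non-base call branches into two more.
Let C(k) = total number of calls made by g(k), including the call to g(k) itself.
Base cases: C(0) = 1, C(1) = 1
Recurrence: C(k) = 1 + C(k-1) + C(k-2)
  C(2) = 1 + C(1) + C(0) = 1 + 1 + 1 = 3
  C(3) = 1 + C(2) + C(1) = 1 + 3 + 1 = 5
  C(4) = 1 + C(3) + C(2) = 1 + 5 + 3 = 9
  C(5) = 1 + C(4) + C(3) = 1 + 9 + 5 = 15
  C(6) = 1 + C(5) + C(4) = 1 + 15 + 9 = 25
  C(7) = 1 + C(6) + C(5) = 1 + 25 + 15 = 41
Total calls = C(7) = 41


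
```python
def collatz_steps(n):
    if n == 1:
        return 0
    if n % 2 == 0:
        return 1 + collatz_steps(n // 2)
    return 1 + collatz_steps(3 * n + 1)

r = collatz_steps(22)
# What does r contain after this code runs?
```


collatz_steps(22)
22 is even -> collatz_steps(11)
11 is odd -> 3*11+1 = 34 -> collatz_steps(34)
34 is even -> collatz_steps(17)
17 is odd -> 3*17+1 = 52 -> collatz_steps(52)
52 is even -> collatz_steps(26)
26 is even -> collatz_steps(13)
13 is odd -> 3*13+1 = 40 -> collatz_steps(40)
40 is even -> collatz_steps(20)
20 is even -> collatz_steps(10)
10 is even -> collatz_steps(5)
5 is odd -> 3*5+1 = 16 -> collatz_steps(16)
16 is even -> collatz_steps(8)
8 is even -> collatz_steps(4)
4 is even -> collatz_steps(2)
2 is even -> collatz_steps(1)
Reached 1 after 15 steps
= 15


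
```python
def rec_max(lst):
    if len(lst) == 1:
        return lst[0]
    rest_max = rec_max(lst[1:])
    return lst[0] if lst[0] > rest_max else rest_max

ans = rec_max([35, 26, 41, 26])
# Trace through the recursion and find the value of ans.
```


rec_max([35, 26, 41, 26])
= compare 35 with rec_max([26, 41, 26])
= compare 26 with rec_max([41, 26])
= compare 41 with rec_max([26])
Base: rec_max([26]) = 26
compare 41 with 26: max = 41
compare 26 with 41: max = 41
compare 35 with 41: max = 41
= 41


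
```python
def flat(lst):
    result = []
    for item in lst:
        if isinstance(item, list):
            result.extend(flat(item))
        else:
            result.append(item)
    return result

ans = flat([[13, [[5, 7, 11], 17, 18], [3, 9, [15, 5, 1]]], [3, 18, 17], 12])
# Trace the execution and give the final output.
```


flat([[13, [[5, 7, 11], 17, 18], [3, 9, [15, 5, 1]]], [3, 18, 17], 12])
Processing each element:
  [13, [[5, 7, 11], 17, 18], [3, 9, [15, 5, 1]]] is a list -> flat recursively -> [13, 5, 7, 11, 17, 18, 3, 9, 15, 5, 1]
  [3, 18, 17] is a list -> flat recursively -> [3, 18, 17]
  12 is not a list -> append 12
= [13, 5, 7, 11, 17, 18, 3, 9, 15, 5, 1, 3, 18, 17, 12]


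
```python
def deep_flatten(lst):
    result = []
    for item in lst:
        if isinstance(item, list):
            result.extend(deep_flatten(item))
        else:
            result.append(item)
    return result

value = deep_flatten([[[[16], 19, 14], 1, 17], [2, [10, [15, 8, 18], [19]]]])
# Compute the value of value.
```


deep_flatten([[[[16], 19, 14], 1, 17], [2, [10, [15, 8, 18], [19]]]])
Processing each element:
  [[[16], 19, 14], 1, 17] is a list -> deep_flatten recursively -> [16, 19, 14, 1, 17]
  [2, [10, [15, 8, 18], [19]]] is a list -> deep_flatten recursively -> [2, 10, 15, 8, 18, 19]
= [16, 19, 14, 1, 17, 2, 10, 15, 8, 18, 19]


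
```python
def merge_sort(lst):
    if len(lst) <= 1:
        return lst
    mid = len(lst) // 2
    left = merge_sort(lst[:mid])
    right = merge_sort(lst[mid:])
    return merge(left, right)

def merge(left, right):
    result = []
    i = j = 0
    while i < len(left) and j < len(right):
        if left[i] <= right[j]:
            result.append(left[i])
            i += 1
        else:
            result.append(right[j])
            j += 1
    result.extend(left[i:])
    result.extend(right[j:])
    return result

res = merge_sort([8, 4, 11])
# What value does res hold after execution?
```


merge_sort([8, 4, 11])
Split into [8] and [4, 11]
Left sorted: [8]
Right sorted: [4, 11]
Merge [8] and [4, 11]
= [4, 8, 11]


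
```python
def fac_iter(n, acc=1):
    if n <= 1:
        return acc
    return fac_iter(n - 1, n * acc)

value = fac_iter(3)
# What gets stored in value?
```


fac_iter(3, 1)
= fac_iter(2, 3 * 1) = fac_iter(2, 3)
= fac_iter(1, 2 * 3) = fac_iter(1, 6)
n <= 1, return acc = 6


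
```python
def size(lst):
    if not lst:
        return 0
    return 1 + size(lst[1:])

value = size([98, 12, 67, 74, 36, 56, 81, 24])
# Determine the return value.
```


size([98, 12, 67, 74, 36, 56, 81, 24])
= 1 + size([12, 67, 74, 36, 56, 81, 24])
= 1 + 1 + size([67, 74, 36, 56, 81, 24])
= 1 + 1 + 1 + size([74, 36, 56, 81, 24])
= 1 + 1 + 1 + 1 + size([36, 56, 81, 24])
= 1 + 1 + 1 + 1 + 1 + size([56, 81, 24])
= 1 + 1 + 1 + 1 + 1 + 1 + size([81, 24])
= 1 + 1 + 1 + 1 + 1 + 1 + 1 + size([24])
= 1 + 1 + 1 + 1 + 1 + 1 + 1 + 1 + size([])
= 1 + 1 + 1 + 1 + 1 + 1 + 1 + 1 + 0
= 8


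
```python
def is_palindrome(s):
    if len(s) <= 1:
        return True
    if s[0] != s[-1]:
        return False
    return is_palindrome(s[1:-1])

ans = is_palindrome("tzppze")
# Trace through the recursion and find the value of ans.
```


is_palindrome("tzppze")
"tzppze": s[0]='t' != s[-1]='e' -> False
= False


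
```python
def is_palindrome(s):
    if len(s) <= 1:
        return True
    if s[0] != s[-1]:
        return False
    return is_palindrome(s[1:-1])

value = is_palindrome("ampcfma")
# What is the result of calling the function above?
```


is_palindrome("ampcfma")
"ampcfma": s[0]='a' == s[-1]='a' -> is_palindrome("mpcfm")
"mpcfm": s[0]='m' == s[-1]='m' -> is_palindrome("pcf")
"pcf": s[0]='p' != s[-1]='f' -> False
= False


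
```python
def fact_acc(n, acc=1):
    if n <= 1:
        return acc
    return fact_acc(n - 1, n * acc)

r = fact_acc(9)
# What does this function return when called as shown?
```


fact_acc(9, 1)
= fact_acc(8, 9 * 1) = fact_acc(8, 9)
= fact_acc(7, 8 * 9) = fact_acc(7, 72)
= fact_acc(6, 7 * 72) = fact_acc(6, 504)
= fact_acc(5, 6 * 504) = fact_acc(5, 3024)
= fact_acc(4, 5 * 3024) = fact_acc(4, 15120)
= fact_acc(3, 4 * 15120) = fact_acc(3, 60480)
= fact_acc(2, 3 * 60480) = fact_acc(2, 181440)
= fact_acc(1, 2 * 181440) = fact_acc(1, 362880)
n <= 1, return acc = 362880


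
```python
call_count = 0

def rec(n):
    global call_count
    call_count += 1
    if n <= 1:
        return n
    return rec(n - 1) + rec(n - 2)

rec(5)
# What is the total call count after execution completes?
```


rec(5) calls rec(4) and rec(3); each non-base call branches into two more.
Let C(k) = total number of calls made by rec(k), including the call to rec(k) itself.
Base cases: C(0) = 1, C(1) = 1
Recurrence: C(k) = 1 + C(k-1) + C(k-2)
  C(2) = 1 + C(1) + C(0) = 1 + 1 + 1 = 3
  C(3) = 1 + C(2) + C(1) = 1 + 3 + 1 = 5
  C(4) = 1 + C(3) + C(2) = 1 + 5 + 3 = 9
  C(5) = 1 + C(4) + C(3) = 1 + 9 + 5 = 15
Total calls = C(5) = 15


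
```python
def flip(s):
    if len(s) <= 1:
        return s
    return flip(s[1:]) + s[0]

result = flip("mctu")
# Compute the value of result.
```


flip("mctu")
= flip("ctu") + "m"
= flip("tu") + "c" + "m"
= flip("u") + "t" + "c" + "m"
= "u" + "t" + "c" + "m"
= "utcm"


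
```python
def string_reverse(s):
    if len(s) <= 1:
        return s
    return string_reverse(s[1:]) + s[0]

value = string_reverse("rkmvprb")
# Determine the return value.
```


string_reverse("rkmvprb")
= string_reverse("kmvprb") + "r"
= string_reverse("mvprb") + "k" + "r"
= string_reverse("vprb") + "m" + "k" + "r"
= string_reverse("prb") + "v" + "m" + "k" + "r"
= string_reverse("rb") + "p" + "v" + "m" + "k" + "r"
= string_reverse("b") + "r" + "p" + "v" + "m" + "k" + "r"
= "b" + "r" + "p" + "v" + "m" + "k" + "r"
= "brpvmkr"


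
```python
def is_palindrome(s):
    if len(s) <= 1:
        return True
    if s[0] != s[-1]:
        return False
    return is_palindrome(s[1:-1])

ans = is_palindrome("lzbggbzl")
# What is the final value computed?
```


is_palindrome("lzbggbzl")
"lzbggbzl": s[0]='l' == s[-1]='l' -> is_palindrome("zbggbz")
"zbggbz": s[0]='z' == s[-1]='z' -> is_palindrome("bggb")
"bggb": s[0]='b' == s[-1]='b' -> is_palindrome("gg")
"gg": s[0]='g' == s[-1]='g' -> is_palindrome("")
"": len <= 1 -> True
= True


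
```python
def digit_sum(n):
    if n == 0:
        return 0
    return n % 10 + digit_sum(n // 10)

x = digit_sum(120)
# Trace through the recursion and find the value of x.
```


digit_sum(120)
= 0 + digit_sum(12)
= 0 + 2 + digit_sum(1)
= 0 + 2 + 1 + digit_sum(0)
= 0 + 2 + 1 + 0
= 3


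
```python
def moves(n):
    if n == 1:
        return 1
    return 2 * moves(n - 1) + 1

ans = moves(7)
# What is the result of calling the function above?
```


moves(7)
= 2 * moves(6) + 1
= 2 * (2 * moves(5) + 1) + 1
= 2 * (2 * (2 * moves(4) + 1) + 1) + 1
= 2 * (2 * (2 * (2 * moves(3) + 1) + 1) + 1) + 1
= 2 * (2 * (2 * (2 * (2 * moves(2) + 1) + 1) + 1) + 1) + 1
= 2 * (2 * (2 * (2 * (2 * (2 * moves(1) + 1) + 1) + 1) + 1) + 1) + 1
Now compute bottom-up:
moves(1) = 1
moves(2) = 2 * 1 + 1 = 3
moves(3) = 2 * 3 + 1 = 7
moves(4) = 2 * 7 + 1 = 15
moves(5) = 2 * 15 + 1 = 31
moves(6) = 2 * 31 + 1 = 63
moves(7) = 2 * 63 + 1 = 127
= 127


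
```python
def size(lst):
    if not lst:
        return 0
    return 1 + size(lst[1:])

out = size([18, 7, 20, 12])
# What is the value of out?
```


size([18, 7, 20, 12])
= 1 + size([7, 20, 12])
= 1 + 1 + size([20, 12])
= 1 + 1 + 1 + size([12])
= 1 + 1 + 1 + 1 + size([])
= 1 + 1 + 1 + 1 + 0
= 4


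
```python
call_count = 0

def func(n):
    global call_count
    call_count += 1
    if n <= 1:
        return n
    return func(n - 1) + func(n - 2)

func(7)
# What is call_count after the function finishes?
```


func(7) calls func(6) and func(5); each non-base call branches into two more.
Let C(k) = total number of calls made by func(k), including the call to func(k) itself.
Base cases: C(0) = 1, C(1) = 1
Recurrence: C(k) = 1 + C(k-1) + C(k-2)
  C(2) = 1 + C(1) + C(0) = 1 + 1 + 1 = 3
  C(3) = 1 + C(2) + C(1) = 1 + 3 + 1 = 5
  C(4) = 1 + C(3) + C(2) = 1 + 5 + 3 = 9
  C(5) = 1 + C(4) + C(3) = 1 + 9 + 5 = 15
  C(6) = 1 + C(5) + C(4) = 1 + 15 + 9 = 25
  C(7) = 1 + C(6) + C(5) = 1 + 25 + 15 = 41
Total calls = C(7) = 41


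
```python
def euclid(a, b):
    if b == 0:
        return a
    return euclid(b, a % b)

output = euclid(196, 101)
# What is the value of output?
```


euclid(196, 101)
= euclid(101, 196 % 101) = euclid(101, 95)
= euclid(95, 101 % 95) = euclid(95, 6)
= euclid(6, 95 % 6) = euclid(6, 5)
= euclid(5, 6 % 5) = euclid(5, 1)
= euclid(1, 5 % 1) = euclid(1, 0)
b == 0, return a = 1


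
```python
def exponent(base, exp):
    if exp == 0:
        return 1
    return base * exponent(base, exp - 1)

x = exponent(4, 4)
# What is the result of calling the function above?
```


exponent(4, 4)
= 4 * exponent(4, 3)
= 4 * 4 * exponent(4, 2)
= 4 * 4 * 4 * exponent(4, 1)
= 4 * 4 * 4 * 4 * exponent(4, 0)
= 4 * 4 * 4 * 4 * 1
= 256


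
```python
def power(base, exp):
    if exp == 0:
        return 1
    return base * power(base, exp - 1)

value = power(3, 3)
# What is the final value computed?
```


power(3, 3)
= 3 * power(3, 2)
= 3 * 3 * power(3, 1)
= 3 * 3 * 3 * power(3, 0)
= 3 * 3 * 3 * 1
= 27


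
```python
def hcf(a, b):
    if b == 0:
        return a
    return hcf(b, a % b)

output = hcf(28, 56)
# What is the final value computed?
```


hcf(28, 56)
= hcf(56, 28 % 56) = hcf(56, 28)
= hcf(28, 56 % 28) = hcf(28, 0)
b == 0, return a = 28


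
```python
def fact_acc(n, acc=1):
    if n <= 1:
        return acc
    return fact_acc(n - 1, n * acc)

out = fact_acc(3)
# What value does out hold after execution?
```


fact_acc(3, 1)
= fact_acc(2, 3 * 1) = fact_acc(2, 3)
= fact_acc(1, 2 * 3) = fact_acc(1, 6)
n <= 1, return acc = 6


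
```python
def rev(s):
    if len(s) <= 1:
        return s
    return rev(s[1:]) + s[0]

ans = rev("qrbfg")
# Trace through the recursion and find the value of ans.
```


rev("qrbfg")
= rev("rbfg") + "q"
= rev("bfg") + "r" + "q"
= rev("fg") + "b" + "r" + "q"
= rev("g") + "f" + "b" + "r" + "q"
= "g" + "f" + "b" + "r" + "q"
= "gfbrq"


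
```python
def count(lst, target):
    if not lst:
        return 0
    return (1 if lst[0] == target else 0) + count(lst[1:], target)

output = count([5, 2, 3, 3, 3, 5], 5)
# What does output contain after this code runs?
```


count([5, 2, 3, 3, 3, 5], 5)
lst[0]=5 == 5: 1 + count([2, 3, 3, 3, 5], 5)
lst[0]=2 != 5: 0 + count([3, 3, 3, 5], 5)
lst[0]=3 != 5: 0 + count([3, 3, 5], 5)
lst[0]=3 != 5: 0 + count([3, 5], 5)
lst[0]=3 != 5: 0 + count([5], 5)
lst[0]=5 == 5: 1 + count([], 5)
= 2


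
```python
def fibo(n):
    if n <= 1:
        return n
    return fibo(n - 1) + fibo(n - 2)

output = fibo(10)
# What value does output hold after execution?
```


fibo(10)
= fibo(9) + fibo(8)
= (fibo(8) + fibo(7)) + fibo(8)
Computing bottom-up: fibo(0)=0, fibo(1)=1, fibo(2)=1, fibo(3)=2, fibo(4)=3, fibo(5)=5, fibo(6)=8, fibo(7)=13, fibo(8)=21, fibo(9)=34, fibo(10)=55
= 55


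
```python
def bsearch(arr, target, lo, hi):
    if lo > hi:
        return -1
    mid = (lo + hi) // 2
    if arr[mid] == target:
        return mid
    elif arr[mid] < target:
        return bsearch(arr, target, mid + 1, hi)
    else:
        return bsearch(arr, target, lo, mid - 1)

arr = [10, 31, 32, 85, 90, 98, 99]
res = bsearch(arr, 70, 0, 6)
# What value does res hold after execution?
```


bsearch(arr, 70, 0, 6)
lo=0, hi=6, mid=3, arr[mid]=85
85 > 70, search left half
lo=0, hi=2, mid=1, arr[mid]=31
31 < 70, search right half
lo=2, hi=2, mid=2, arr[mid]=32
32 < 70, search right half
lo > hi, target not found, return -1
= -1


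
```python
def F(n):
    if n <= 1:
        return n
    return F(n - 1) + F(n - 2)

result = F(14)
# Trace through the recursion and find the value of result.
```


F(14)
= F(13) + F(12)
= (F(12) + F(11)) + F(12)
Computing bottom-up: F(0)=0, F(1)=1, F(2)=1, F(3)=2, F(4)=3, F(5)=5, F(6)=8, F(7)=13, F(8)=21, F(9)=34, F(10)=55, F(11)=89, F(12)=144, F(13)=233, F(14)=377
= 377


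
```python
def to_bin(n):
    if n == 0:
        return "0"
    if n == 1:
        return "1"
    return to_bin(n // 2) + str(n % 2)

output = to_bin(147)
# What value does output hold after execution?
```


to_bin(147)
= to_bin(73) + "1"
= to_bin(36) + "1" + "1"
= to_bin(18) + "0" + "1" + "1"
= to_bin(9) + "0" + "0" + "1" + "1"
= to_bin(4) + "1" + "0" + "0" + "1" + "1"
= to_bin(2) + "0" + "1" + "0" + "0" + "1" + "1"
= to_bin(1) + "0" + "0" + "1" + "0" + "0" + "1" + "1"
= "1" + "0" + "0" + "1" + "0" + "0" + "1" + "1"
= "10010011"


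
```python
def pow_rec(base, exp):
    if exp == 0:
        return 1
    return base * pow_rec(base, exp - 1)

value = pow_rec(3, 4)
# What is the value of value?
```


pow_rec(3, 4)
= 3 * pow_rec(3, 3)
= 3 * 3 * pow_rec(3, 2)
= 3 * 3 * 3 * pow_rec(3, 1)
= 3 * 3 * 3 * 3 * pow_rec(3, 0)
= 3 * 3 * 3 * 3 * 1
= 81


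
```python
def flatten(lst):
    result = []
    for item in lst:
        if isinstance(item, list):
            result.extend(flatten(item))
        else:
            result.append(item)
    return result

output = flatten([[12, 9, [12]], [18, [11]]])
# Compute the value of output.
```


flatten([[12, 9, [12]], [18, [11]]])
Processing each element:
  [12, 9, [12]] is a list -> flatten recursively -> [12, 9, 12]
  [18, [11]] is a list -> flatten recursively -> [18, 11]
= [12, 9, 12, 18, 11]


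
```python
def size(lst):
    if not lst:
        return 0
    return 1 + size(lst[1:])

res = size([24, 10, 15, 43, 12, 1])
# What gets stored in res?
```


size([24, 10, 15, 43, 12, 1])
= 1 + size([10, 15, 43, 12, 1])
= 1 + 1 + size([15, 43, 12, 1])
= 1 + 1 + 1 + size([43, 12, 1])
= 1 + 1 + 1 + 1 + size([12, 1])
= 1 + 1 + 1 + 1 + 1 + size([1])
= 1 + 1 + 1 + 1 + 1 + 1 + size([])
= 1 + 1 + 1 + 1 + 1 + 1 + 0
= 6


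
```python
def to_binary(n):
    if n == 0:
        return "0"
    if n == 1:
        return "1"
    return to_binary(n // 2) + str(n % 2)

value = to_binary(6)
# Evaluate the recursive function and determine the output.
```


to_binary(6)
= to_binary(3) + "0"
= to_binary(1) + "1" + "0"
= "1" + "1" + "0"
= "110"


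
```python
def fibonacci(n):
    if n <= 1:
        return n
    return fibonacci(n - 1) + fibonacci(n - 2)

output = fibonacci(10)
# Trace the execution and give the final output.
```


fibonacci(10)
= fibonacci(9) + fibonacci(8)
= (fibonacci(8) + fibonacci(7)) + fibonacci(8)
Computing bottom-up: fibonacci(0)=0, fibonacci(1)=1, fibonacci(2)=1, fibonacci(3)=2, fibonacci(4)=3, fibonacci(5)=5, fibonacci(6)=8, fibonacci(7)=13, fibonacci(8)=21, fibonacci(9)=34, fibonacci(10)=55
= 55


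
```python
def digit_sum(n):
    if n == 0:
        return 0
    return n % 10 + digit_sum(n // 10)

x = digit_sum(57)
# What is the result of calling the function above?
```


digit_sum(57)
= 7 + digit_sum(5)
= 7 + 5 + digit_sum(0)
= 7 + 5 + 0
= 12
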